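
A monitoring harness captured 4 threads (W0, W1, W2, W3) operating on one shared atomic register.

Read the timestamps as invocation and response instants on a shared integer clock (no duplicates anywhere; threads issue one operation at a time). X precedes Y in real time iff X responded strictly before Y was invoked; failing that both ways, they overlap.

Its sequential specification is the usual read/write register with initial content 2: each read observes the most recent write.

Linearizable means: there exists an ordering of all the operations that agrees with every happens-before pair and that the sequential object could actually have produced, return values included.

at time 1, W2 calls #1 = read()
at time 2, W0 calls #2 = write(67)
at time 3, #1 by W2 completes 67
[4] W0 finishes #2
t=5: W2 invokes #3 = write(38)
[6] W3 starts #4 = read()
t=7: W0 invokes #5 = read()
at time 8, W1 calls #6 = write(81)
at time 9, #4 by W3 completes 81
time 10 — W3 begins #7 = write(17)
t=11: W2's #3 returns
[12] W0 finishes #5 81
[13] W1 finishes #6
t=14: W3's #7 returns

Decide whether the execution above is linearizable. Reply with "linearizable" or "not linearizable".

linearizable

a witness: #2, #1, #3, #6, #4, #5, #7
step 1: #2 write(67) — value 67
step 2: #1 read() → 67 — value 67
step 3: #3 write(38) — value 38
step 4: #6 write(81) — value 81
step 5: #4 read() → 81 — value 81
step 6: #5 read() → 81 — value 81
step 7: #7 write(17) — value 17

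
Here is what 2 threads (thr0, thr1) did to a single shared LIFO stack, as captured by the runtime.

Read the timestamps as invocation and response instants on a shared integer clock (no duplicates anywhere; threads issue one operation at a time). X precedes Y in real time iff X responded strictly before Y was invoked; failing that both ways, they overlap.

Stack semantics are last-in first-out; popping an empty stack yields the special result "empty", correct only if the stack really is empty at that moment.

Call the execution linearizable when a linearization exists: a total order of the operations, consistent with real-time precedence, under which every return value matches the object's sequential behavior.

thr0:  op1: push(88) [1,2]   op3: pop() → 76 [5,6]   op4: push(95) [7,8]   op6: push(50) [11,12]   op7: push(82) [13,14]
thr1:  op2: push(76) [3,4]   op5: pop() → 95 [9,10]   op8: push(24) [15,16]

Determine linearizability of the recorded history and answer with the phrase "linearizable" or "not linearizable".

linearizable

a witness: op1, op2, op3, op4, op5, op6, op7, op8
after step 1 (op1 push(88)): stack <88>
after step 2 (op2 push(76)): stack <88,76>
after step 3 (op3 pop() → 76): stack <88>
after step 4 (op4 push(95)): stack <88,95>
after step 5 (op5 pop() → 95): stack <88>
after step 6 (op6 push(50)): stack <88,50>
after step 7 (op7 push(82)): stack <88,50,82>
after step 8 (op8 push(24)): stack <88,50,82,24>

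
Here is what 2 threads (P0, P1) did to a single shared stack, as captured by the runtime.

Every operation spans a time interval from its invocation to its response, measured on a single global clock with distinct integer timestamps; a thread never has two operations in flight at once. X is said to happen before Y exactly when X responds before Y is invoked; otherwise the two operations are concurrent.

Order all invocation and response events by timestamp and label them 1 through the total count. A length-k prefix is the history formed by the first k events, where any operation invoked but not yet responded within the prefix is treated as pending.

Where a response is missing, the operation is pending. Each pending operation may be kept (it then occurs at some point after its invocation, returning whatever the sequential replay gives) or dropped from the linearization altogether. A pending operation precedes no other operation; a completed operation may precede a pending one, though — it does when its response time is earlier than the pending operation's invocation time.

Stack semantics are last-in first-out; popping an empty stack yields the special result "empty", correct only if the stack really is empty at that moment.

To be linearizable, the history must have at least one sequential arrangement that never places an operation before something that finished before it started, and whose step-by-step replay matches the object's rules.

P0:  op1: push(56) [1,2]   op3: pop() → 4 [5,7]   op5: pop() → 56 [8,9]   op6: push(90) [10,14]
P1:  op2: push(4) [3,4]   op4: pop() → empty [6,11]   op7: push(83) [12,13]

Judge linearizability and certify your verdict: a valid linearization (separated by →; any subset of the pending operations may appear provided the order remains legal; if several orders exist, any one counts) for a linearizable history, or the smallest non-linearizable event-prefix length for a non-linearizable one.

linearizable — witness: op1 → op2 → op3 → op5 → op4 → op6 → op7

1. op1 push(56), leaving stack <56>
2. op2 push(4), leaving stack <56,4>
3. op3 pop() → 4, leaving stack <56>
4. op5 pop() → 56, leaving stack <>
5. op4 pop() → empty, leaving stack <>
6. op6 push(90), leaving stack <90>
7. op7 push(83), leaving stack <90,83>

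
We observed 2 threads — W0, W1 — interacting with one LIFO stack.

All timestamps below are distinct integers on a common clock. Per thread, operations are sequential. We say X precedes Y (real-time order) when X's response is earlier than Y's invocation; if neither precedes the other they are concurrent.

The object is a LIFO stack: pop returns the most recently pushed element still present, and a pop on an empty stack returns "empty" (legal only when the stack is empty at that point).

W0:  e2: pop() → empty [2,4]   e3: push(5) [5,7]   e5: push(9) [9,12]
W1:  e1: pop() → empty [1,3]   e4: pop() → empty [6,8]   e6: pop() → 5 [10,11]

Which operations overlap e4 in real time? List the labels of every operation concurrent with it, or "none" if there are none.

e3

concurrent with e4 ([6,8]): every op whose interval crosses 6..8
e1 [1,3]: before
e2 [2,4]: before
e3 [5,7]: concurrent
e5 [9,12]: after
e6 [10,11]: after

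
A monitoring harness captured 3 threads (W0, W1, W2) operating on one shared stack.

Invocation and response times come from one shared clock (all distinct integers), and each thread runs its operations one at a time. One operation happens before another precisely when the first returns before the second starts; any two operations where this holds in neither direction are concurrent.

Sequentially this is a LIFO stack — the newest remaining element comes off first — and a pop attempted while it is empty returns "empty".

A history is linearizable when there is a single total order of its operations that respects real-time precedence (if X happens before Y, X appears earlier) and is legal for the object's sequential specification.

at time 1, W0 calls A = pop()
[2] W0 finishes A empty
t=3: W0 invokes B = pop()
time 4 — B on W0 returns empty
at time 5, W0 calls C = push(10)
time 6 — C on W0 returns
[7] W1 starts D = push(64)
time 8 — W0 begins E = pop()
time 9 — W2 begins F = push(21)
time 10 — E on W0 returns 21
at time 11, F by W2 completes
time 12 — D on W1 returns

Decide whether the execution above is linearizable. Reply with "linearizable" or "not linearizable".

linearizable

witness order: A, B, C, D, F, E
after step 1 (A pop() → empty): stack <>
after step 2 (B pop() → empty): stack <>
after step 3 (C push(10)): stack <10>
after step 4 (D push(64)): stack <10,64>
after step 5 (F push(21)): stack <10,64,21>
after step 6 (E pop() → 21): stack <10,64>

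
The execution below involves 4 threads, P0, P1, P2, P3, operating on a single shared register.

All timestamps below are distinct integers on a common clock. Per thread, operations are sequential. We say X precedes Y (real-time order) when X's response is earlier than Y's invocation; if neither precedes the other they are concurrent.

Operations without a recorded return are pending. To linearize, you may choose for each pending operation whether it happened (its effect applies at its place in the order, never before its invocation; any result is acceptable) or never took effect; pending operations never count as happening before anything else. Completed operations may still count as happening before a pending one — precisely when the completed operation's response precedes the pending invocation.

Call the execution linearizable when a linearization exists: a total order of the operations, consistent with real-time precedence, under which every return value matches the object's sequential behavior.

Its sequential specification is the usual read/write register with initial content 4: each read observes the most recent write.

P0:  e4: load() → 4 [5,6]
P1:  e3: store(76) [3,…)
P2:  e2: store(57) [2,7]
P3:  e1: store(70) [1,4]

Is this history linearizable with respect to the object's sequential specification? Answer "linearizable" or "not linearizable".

through event 5 a valid linearization exists; event 6 (e4 responding at time 6) ends that
the sole real-time-consistent order of 2 completed operations fails the register replay
no escape via the 2 pending operations (e2, e3): every completion choice fails
one such order, e1, e4 (pending dropped), breaks at step 2 where e4 load() → 4 is illegal

not linearizable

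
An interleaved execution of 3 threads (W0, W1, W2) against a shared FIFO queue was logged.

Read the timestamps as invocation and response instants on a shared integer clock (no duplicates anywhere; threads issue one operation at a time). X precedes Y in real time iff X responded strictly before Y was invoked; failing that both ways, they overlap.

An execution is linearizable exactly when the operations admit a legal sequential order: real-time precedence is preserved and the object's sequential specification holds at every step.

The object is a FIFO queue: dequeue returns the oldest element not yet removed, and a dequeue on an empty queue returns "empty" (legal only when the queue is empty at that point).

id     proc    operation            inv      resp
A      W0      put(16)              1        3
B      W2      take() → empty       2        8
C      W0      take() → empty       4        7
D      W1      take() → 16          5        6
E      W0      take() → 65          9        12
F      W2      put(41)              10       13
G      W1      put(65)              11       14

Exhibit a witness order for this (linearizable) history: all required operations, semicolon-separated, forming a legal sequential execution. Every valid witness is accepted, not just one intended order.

A; D; B; C; G; E; F

after step 1 (A put(16)): queue <16>
after step 2 (D take() → 16): queue <>
after step 3 (B take() → empty): queue <>
after step 4 (C take() → empty): queue <>
after step 5 (G put(65)): queue <65>
after step 6 (E take() → 65): queue <>
after step 7 (F put(41)): queue <41>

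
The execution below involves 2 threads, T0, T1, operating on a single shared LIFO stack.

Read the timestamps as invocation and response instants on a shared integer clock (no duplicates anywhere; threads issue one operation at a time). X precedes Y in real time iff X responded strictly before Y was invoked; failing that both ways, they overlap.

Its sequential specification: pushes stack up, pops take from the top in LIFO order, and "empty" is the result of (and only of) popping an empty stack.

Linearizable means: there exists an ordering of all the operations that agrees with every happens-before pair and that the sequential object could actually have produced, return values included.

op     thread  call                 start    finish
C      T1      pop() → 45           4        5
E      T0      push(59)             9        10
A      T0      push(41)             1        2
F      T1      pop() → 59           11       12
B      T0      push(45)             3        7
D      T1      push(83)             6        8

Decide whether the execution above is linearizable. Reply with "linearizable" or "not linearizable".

linearizable

one valid linearization: A, B, C, D, E, F
step 1: A push(41) — stack <41>
step 2: B push(45) — stack <41,45>
step 3: C pop() → 45 — stack <41>
step 4: D push(83) — stack <41,83>
step 5: E push(59) — stack <41,83,59>
step 6: F pop() → 59 — stack <41,83>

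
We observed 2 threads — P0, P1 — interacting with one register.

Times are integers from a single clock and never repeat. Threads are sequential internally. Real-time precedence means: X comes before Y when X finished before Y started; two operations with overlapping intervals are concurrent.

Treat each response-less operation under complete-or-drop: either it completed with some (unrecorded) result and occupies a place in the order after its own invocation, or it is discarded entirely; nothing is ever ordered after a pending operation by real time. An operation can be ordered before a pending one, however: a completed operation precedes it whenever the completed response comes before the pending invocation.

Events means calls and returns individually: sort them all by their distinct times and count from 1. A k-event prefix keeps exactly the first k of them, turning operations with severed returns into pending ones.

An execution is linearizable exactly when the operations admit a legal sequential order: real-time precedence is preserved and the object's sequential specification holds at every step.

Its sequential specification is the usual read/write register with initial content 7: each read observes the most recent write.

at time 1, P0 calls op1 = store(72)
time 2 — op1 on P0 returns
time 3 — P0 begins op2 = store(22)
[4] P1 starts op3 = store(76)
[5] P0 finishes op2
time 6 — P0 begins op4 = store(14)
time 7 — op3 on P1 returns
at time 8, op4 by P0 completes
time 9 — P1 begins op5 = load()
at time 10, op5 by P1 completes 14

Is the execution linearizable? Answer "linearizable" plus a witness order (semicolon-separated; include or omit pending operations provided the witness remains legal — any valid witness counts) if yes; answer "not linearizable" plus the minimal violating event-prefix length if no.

after step 1 (op1 store(72)): value 72
after step 2 (op2 store(22)): value 22
after step 3 (op3 store(76)): value 76
after step 4 (op4 store(14)): value 14
after step 5 (op5 load() → 14): value 14

linearizable — witness: op1; op2; op3; op4; op5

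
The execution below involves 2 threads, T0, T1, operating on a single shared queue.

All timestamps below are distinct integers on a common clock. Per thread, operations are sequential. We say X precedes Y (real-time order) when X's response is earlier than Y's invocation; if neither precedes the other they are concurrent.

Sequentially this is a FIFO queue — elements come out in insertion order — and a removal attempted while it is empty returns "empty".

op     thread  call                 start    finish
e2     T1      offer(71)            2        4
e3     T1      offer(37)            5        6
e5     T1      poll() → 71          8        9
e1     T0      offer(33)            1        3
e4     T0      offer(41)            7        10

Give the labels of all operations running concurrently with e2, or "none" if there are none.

e1

e2 spans [2,4]: anything still running between times 2 and 4 counts as concurrent
e1 [1,3]: concurrent
e3 [5,6]: after
e4 [7,10]: after
e5 [8,9]: after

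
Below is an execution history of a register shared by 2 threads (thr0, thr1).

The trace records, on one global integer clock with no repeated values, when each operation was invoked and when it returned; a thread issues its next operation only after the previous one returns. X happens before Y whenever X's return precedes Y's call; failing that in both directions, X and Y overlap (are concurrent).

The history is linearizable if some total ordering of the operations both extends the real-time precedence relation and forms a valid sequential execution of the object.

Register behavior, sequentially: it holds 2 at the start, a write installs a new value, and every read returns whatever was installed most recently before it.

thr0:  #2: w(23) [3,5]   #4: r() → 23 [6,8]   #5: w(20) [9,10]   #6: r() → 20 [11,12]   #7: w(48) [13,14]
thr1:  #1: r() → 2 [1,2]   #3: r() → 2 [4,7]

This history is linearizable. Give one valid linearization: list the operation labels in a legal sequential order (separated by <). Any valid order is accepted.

#1 < #3 < #2 < #4 < #5 < #6 < #7

after step 1 (#1 r() → 2): value 2
after step 2 (#3 r() → 2): value 2
after step 3 (#2 w(23)): value 23
after step 4 (#4 r() → 23): value 23
after step 5 (#5 w(20)): value 20
after step 6 (#6 r() → 20): value 20
after step 7 (#7 w(48)): value 48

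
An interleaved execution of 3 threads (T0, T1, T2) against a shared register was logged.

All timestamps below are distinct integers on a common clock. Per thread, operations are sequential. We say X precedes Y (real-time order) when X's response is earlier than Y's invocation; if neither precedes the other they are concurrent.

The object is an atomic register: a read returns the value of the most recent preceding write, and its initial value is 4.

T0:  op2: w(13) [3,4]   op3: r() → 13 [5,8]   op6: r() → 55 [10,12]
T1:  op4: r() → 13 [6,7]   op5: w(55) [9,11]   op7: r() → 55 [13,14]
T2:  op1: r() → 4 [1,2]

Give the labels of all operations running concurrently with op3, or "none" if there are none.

op4

op3 spans [5,8]: anything still running between times 5 and 8 counts as concurrent
op1 [1,2]: before
op2 [3,4]: before
op4 [6,7]: concurrent
op5 [9,11]: after
op6 [10,12]: after
op7 [13,14]: after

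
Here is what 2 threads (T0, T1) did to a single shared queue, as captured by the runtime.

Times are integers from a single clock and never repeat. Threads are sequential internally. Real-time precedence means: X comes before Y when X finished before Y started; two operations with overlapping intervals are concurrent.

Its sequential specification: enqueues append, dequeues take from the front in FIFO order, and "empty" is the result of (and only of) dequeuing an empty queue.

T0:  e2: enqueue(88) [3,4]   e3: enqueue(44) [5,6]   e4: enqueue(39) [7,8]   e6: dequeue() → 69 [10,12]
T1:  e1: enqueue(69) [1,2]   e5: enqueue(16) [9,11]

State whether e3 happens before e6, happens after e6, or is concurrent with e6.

before

e3 spans [5,6], e6 spans [10,12]
resp(e3)=6 < inv(e6)=10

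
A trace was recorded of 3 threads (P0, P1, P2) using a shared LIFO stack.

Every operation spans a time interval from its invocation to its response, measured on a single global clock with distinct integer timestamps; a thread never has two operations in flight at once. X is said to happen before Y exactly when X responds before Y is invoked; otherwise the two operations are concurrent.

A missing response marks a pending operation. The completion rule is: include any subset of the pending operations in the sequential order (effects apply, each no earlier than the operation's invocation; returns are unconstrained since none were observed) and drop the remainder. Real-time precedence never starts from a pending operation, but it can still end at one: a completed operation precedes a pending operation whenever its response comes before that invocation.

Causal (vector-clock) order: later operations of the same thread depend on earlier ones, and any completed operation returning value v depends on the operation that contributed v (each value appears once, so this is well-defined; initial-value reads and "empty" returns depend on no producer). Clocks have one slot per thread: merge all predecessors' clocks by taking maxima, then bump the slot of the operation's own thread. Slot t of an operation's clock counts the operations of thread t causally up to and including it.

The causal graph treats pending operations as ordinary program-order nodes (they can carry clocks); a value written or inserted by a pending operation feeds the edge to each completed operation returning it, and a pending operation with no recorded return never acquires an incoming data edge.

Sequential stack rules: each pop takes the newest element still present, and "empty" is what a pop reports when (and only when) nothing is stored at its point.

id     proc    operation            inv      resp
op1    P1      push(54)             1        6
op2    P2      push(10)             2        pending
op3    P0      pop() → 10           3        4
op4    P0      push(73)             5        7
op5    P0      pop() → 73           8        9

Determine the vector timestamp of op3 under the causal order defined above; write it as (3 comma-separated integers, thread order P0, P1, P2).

op2 (invocation 2): nothing precedes it; P2's component alone gives (0, 0, 1)
op1 (invocation 1): nothing precedes it; P1's component alone gives (0, 1, 0)
merge at op3 (invoked 3): VC(op2)=(0, 0, 1), own-thread bump on P0 → (1, 0, 1)
merge at op4 (invoked 5): VC(op3)=(1, 0, 1), own-thread bump on P0 → (2, 0, 1)
merge at op5 (invoked 8): VC(op4)=(2, 0, 1), own-thread bump on P0 → (3, 0, 1)
target: VC(op3) = (1, 0, 1)

(1, 0, 1)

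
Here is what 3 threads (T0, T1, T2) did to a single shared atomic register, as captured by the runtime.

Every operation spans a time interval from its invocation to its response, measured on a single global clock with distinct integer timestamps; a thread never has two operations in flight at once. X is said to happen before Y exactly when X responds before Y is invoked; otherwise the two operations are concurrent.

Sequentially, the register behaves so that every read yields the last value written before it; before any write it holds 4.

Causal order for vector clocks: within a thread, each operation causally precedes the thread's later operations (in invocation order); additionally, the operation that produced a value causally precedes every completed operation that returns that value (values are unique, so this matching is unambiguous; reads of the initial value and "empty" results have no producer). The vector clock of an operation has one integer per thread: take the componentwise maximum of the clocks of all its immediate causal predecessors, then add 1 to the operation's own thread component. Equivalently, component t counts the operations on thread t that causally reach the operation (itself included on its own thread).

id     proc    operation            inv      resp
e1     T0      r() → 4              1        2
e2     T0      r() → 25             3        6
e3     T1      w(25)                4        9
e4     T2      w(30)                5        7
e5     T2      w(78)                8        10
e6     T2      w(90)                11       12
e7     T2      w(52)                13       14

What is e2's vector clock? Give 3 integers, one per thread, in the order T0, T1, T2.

invoked at 5, e4 has no predecessors; its own T2 bump gives (0, 0, 1)
invoked at 4, e3 has no predecessors; its own T1 bump gives (0, 1, 0)
invoked at 1, e1 has no predecessors; its own T0 bump gives (1, 0, 0)
invoked at 8, e5 merges VC(e4)=(0, 0, 1) and bumps T2's slot → (0, 0, 2)
invoked at 11, e6 merges VC(e5)=(0, 0, 2) and bumps T2's slot → (0, 0, 3)
invoked at 3, e2 merges VC(e1)=(1, 0, 0), VC(e3)=(0, 1, 0) and bumps T0's slot → (2, 1, 0)
invoked at 13, e7 merges VC(e6)=(0, 0, 3) and bumps T2's slot → (0, 0, 4)
target: VC(e2) = (2, 1, 0)

(2, 1, 0)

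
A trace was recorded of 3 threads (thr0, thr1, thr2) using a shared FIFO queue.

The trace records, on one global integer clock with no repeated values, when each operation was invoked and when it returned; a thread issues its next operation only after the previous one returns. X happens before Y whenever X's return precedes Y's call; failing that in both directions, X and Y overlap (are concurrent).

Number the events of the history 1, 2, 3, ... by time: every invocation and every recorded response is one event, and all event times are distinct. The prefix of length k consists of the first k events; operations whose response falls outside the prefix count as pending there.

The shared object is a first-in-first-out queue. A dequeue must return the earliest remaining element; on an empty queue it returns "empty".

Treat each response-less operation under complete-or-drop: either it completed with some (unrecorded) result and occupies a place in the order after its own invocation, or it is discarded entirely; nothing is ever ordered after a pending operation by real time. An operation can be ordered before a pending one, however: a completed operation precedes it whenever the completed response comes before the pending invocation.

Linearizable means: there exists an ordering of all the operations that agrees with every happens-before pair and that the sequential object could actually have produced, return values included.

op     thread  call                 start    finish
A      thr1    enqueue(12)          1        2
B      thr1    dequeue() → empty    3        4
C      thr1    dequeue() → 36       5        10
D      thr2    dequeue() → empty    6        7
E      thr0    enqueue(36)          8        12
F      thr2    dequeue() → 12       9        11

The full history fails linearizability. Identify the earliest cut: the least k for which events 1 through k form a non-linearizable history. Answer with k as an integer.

4

events 1..3 are linearizable, e.g. via A:
1. A enqueue(12), leaving queue <12>
at event 4 (B's time-4 response) nothing linearizes any more
e.g. A, B: illegal at step 2, since B dequeue() → empty cannot apply there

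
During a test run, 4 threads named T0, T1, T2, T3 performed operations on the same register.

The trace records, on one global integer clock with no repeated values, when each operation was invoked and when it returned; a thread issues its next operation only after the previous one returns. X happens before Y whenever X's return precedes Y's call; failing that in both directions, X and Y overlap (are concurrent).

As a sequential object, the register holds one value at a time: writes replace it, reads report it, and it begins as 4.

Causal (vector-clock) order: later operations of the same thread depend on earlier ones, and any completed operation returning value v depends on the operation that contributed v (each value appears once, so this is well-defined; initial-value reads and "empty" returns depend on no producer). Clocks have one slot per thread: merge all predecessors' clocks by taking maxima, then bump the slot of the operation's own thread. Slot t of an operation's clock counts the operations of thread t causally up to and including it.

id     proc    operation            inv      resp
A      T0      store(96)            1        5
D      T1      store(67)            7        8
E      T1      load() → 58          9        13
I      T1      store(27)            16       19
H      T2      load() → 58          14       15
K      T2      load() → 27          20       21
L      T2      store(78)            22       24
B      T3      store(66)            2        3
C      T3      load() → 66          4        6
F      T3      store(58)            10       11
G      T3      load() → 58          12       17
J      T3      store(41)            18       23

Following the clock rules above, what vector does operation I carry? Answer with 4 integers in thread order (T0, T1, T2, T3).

(0, 3, 0, 3)

no predecessors for B (invoked 2): T3 increments from zero → (0, 0, 0, 1)
no predecessors for D (invoked 7): T1 increments from zero → (0, 1, 0, 0)
no predecessors for A (invoked 1): T0 increments from zero → (1, 0, 0, 0)
C (invocation 4): componentwise max over VC(B)=(0, 0, 0, 1), +1 at T3, giving (0, 0, 0, 2)
F (invocation 10): componentwise max over VC(C)=(0, 0, 0, 2), +1 at T3, giving (0, 0, 0, 3)
G (invocation 12): componentwise max over VC(F)=(0, 0, 0, 3), +1 at T3, giving (0, 0, 0, 4)
H (invocation 14): componentwise max over VC(F)=(0, 0, 0, 3), +1 at T2, giving (0, 0, 1, 3)
J (invocation 18): componentwise max over VC(G)=(0, 0, 0, 4), +1 at T3, giving (0, 0, 0, 5)
E (invocation 9): componentwise max over VC(D)=(0, 1, 0, 0), VC(F)=(0, 0, 0, 3), +1 at T1, giving (0, 2, 0, 3)
I (invocation 16): componentwise max over VC(E)=(0, 2, 0, 3), +1 at T1, giving (0, 3, 0, 3)
K (invocation 20): componentwise max over VC(H)=(0, 0, 1, 3), VC(I)=(0, 3, 0, 3), +1 at T2, giving (0, 3, 2, 3)
L (invocation 22): componentwise max over VC(K)=(0, 3, 2, 3), +1 at T2, giving (0, 3, 3, 3)
target: VC(I) = (0, 3, 0, 3)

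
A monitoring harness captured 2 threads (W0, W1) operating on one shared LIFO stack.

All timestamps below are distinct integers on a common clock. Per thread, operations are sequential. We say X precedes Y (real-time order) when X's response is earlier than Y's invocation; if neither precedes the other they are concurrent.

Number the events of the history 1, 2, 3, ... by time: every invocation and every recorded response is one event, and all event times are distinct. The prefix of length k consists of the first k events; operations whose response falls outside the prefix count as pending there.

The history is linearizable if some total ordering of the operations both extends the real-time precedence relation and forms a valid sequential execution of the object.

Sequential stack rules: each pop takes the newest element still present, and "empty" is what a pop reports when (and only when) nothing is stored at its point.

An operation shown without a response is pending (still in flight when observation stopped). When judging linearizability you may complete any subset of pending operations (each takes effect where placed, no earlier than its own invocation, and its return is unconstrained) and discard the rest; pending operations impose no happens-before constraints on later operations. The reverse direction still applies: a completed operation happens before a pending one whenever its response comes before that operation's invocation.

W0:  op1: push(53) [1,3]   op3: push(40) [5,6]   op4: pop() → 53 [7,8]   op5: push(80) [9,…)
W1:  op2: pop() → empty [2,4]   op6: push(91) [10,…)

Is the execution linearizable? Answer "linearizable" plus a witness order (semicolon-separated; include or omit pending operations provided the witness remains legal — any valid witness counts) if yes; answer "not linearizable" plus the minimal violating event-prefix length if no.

not linearizable — minimal violating prefix: 8 events

the violation lands at event 8, op4's response at time 8: events 1..7 linearize, events 1..8 do not
the 4 completed operations admit 2 real-time orders; each fails the LIFO stack replay
for example op1, op2, op3, op4 fails at step 2: op2 pop() → empty is not legal there
for example op2, op1, op3, op4 fails at step 4: op4 pop() → 53 is not legal there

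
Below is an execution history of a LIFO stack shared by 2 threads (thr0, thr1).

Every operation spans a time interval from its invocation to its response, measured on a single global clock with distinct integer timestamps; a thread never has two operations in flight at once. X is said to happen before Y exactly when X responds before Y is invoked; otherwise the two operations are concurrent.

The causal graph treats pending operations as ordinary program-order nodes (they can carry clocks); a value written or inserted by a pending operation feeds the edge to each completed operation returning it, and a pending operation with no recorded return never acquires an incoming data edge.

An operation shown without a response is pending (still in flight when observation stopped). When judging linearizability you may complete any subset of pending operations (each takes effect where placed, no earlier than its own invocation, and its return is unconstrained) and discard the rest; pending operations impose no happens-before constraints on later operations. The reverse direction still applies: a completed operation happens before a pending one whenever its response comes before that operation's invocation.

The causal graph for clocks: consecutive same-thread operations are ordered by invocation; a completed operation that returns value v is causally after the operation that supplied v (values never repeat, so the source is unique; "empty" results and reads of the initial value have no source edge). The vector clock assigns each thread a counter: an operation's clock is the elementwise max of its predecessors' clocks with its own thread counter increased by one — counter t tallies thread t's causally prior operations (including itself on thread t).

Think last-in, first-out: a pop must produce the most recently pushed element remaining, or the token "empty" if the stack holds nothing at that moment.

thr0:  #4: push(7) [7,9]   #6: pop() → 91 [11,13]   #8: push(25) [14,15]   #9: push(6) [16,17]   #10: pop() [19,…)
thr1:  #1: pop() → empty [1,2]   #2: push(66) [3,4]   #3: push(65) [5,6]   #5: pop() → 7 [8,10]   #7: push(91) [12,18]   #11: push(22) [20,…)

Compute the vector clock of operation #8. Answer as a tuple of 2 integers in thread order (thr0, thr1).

(3, 5)

VC(#1, invoked at 1): no causal predecessors; +1 on thr1 → (0, 1)
VC(#4, invoked at 7): no causal predecessors; +1 on thr0 → (1, 0)
#2 (invocation 3): componentwise max over VC(#1)=(0, 1), +1 at thr1, giving (0, 2)
#3 (invocation 5): componentwise max over VC(#2)=(0, 2), +1 at thr1, giving (0, 3)
#5 (invocation 8): componentwise max over VC(#3)=(0, 3), VC(#4)=(1, 0), +1 at thr1, giving (1, 4)
#7 (invocation 12): componentwise max over VC(#5)=(1, 4), +1 at thr1, giving (1, 5)
#11 (invocation 20): componentwise max over VC(#7)=(1, 5), +1 at thr1, giving (1, 6)
#6 (invocation 11): componentwise max over VC(#4)=(1, 0), VC(#7)=(1, 5), +1 at thr0, giving (2, 5)
#8 (invocation 14): componentwise max over VC(#6)=(2, 5), +1 at thr0, giving (3, 5)
#9 (invocation 16): componentwise max over VC(#8)=(3, 5), +1 at thr0, giving (4, 5)
#10 (invocation 19): componentwise max over VC(#9)=(4, 5), +1 at thr0, giving (5, 5)
target: VC(#8) = (3, 5)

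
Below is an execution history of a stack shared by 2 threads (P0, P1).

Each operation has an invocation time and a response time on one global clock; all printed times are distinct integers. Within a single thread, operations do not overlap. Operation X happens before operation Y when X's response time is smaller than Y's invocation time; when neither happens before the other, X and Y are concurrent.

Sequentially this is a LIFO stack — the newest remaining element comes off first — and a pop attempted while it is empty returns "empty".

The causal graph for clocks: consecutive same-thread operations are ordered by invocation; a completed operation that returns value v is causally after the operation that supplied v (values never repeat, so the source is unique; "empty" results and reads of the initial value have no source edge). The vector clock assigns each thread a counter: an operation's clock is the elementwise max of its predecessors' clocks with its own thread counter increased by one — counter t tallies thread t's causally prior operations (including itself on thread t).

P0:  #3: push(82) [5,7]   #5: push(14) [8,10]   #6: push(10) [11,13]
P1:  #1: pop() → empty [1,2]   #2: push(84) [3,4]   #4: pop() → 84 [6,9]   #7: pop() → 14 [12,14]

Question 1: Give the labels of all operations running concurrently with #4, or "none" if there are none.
#4 spans [6,9]; an op avoiding the whole window 6..9 is ordered, any other is concurrent
#1 [1,2]: before
#2 [3,4]: before
#3 [5,7]: concurrent
#5 [8,10]: concurrent
#6 [11,13]: after
#7 [12,14]: after

#3, #5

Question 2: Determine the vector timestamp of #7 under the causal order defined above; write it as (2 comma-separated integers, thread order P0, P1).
#1, invoked 1, has no incoming edges; only P1's bump applies → (0, 1)
#3, invoked 5, has no incoming edges; only P0's bump applies → (1, 0)
merge at #2 (invoked 3): VC(#1)=(0, 1), own-thread bump on P1 → (0, 2)
merge at #5 (invoked 8): VC(#3)=(1, 0), own-thread bump on P0 → (2, 0)
merge at #4 (invoked 6): VC(#2)=(0, 2), own-thread bump on P1 → (0, 3)
merge at #6 (invoked 11): VC(#5)=(2, 0), own-thread bump on P0 → (3, 0)
merge at #7 (invoked 12): VC(#4)=(0, 3), VC(#5)=(2, 0), own-thread bump on P1 → (2, 4)
target: VC(#7) = (2, 4)

(2, 4)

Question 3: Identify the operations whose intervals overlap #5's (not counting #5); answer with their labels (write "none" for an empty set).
#5 runs from 8 to 10; window-overlapping ops are concurrent
#1 [1,2]: before
#2 [3,4]: before
#3 [5,7]: before
#4 [6,9]: concurrent
#6 [11,13]: after
#7 [12,14]: after

#4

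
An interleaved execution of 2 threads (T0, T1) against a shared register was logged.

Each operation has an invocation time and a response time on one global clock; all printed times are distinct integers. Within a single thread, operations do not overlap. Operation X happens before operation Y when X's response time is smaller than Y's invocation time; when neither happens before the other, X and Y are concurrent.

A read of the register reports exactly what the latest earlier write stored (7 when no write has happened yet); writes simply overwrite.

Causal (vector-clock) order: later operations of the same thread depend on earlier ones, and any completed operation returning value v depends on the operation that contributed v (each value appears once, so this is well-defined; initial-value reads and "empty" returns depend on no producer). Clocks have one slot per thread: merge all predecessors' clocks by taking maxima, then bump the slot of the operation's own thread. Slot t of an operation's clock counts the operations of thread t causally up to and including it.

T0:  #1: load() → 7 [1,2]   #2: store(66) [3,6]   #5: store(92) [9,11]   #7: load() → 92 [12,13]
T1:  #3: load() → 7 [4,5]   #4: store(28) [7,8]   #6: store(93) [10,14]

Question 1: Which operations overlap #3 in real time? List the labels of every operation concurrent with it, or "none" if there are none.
Answer: #2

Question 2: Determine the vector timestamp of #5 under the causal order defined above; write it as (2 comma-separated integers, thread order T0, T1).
Answer: (3, 0)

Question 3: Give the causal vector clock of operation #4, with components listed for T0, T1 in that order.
Answer: (0, 2)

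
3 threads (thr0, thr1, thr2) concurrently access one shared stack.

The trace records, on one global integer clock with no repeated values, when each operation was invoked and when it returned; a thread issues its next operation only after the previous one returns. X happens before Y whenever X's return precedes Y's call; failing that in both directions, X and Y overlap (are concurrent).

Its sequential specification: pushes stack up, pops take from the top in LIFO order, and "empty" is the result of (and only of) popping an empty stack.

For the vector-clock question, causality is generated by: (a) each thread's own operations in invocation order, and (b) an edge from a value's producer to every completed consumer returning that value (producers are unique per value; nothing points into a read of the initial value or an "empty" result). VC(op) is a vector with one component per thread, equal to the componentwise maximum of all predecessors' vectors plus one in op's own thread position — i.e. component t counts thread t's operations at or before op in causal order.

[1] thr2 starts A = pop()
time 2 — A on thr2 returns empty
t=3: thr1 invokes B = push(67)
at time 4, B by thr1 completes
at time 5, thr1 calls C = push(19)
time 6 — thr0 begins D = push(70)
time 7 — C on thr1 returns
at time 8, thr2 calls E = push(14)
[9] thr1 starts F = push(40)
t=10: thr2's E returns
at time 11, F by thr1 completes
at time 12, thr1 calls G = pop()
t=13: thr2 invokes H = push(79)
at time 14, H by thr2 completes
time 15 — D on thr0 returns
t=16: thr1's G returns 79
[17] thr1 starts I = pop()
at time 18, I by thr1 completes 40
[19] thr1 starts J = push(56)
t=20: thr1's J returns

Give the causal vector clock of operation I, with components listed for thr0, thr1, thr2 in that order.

(0, 5, 3)

no predecessors for A (invoked 1): thr2 increments from zero → (0, 0, 1)
no predecessors for B (invoked 3): thr1 increments from zero → (0, 1, 0)
no predecessors for D (invoked 6): thr0 increments from zero → (1, 0, 0)
E, invoked 8, takes VC(A)=(0, 0, 1) under max, adds 1 for thr2 → (0, 0, 2)
C, invoked 5, takes VC(B)=(0, 1, 0) under max, adds 1 for thr1 → (0, 2, 0)
H, invoked 13, takes VC(E)=(0, 0, 2) under max, adds 1 for thr2 → (0, 0, 3)
F, invoked 9, takes VC(C)=(0, 2, 0) under max, adds 1 for thr1 → (0, 3, 0)
G, invoked 12, takes VC(F)=(0, 3, 0), VC(H)=(0, 0, 3) under max, adds 1 for thr1 → (0, 4, 3)
I, invoked 17, takes VC(F)=(0, 3, 0), VC(G)=(0, 4, 3) under max, adds 1 for thr1 → (0, 5, 3)
J, invoked 19, takes VC(I)=(0, 5, 3) under max, adds 1 for thr1 → (0, 6, 3)
target: VC(I) = (0, 5, 3)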